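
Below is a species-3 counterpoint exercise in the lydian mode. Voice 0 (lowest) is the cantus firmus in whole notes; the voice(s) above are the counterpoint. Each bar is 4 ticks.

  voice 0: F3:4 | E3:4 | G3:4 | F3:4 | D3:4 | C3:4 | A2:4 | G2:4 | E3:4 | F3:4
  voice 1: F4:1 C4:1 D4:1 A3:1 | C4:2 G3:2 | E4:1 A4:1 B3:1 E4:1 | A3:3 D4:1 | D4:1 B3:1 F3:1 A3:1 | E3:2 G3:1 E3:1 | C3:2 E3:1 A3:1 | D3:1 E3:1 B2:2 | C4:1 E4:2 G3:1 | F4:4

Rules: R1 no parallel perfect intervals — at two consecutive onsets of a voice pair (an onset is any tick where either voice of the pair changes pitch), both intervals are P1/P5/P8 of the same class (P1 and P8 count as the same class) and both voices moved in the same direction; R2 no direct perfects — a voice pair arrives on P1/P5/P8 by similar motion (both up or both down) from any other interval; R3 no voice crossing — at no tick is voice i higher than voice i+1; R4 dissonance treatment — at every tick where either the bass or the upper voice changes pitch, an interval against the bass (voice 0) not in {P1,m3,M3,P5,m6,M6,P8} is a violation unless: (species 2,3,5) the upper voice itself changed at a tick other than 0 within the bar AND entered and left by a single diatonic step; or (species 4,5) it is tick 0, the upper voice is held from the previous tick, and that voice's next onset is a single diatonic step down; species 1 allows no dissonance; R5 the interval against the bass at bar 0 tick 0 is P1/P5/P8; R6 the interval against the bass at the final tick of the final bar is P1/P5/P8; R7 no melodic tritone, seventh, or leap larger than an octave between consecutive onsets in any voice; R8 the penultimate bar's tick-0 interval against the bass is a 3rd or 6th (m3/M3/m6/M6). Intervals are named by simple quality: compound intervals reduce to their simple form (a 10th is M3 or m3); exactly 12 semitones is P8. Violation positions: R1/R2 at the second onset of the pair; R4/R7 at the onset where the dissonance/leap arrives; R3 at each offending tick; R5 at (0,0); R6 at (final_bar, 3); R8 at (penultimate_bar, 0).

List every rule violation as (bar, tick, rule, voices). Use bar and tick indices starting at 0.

bar 0: v0=F3 v1=F4 downbeat P8
bar 1: v0=E3 v1=C4 downbeat m6
bar 2: v0=G3 v1=E4 downbeat M6
bar 3: v0=F3 v1=A3 downbeat M3
bar 4: v0=D3 v1=D4 downbeat P8
bar 5: v0=C3 v1=E3 downbeat M3
bar 6: v0=A2 v1=C3 downbeat m3
bar 7: v0=G2 v1=D3 downbeat P5
bar 8: v0=E3 v1=C4 downbeat m6
bar 9: v0=F3 v1=F4 downbeat P8
  -> R4 @ bar 2 tick 1 v(0, 1): G3/A4 M2 untreated
  -> R7 @ bar 2 tick 2 v(1,): A4->B3 leap 10st
  -> R7 @ bar 4 tick 2 v(1,): B3->F3 leap 6st
  -> R2 @ bar 7 tick 0 v(0, 1): A2/A3 P8 -> G2/D3 P5 similar
  -> R7 @ bar 8 tick 0 v(1,): B2->C4 leap 13st
  -> R2 @ bar 9 tick 0 v(0, 1): E3/G3 m3 -> F3/F4 P8 similar
  -> R7 @ bar 9 tick 0 v(1,): G3->F4 leap 10st

(2, 1, R4, (0, 1))
(2, 2, R7, (1,))
(4, 2, R7, (1,))
(7, 0, R2, (0, 1))
(8, 0, R7, (1,))
(9, 0, R2, (0, 1))
(9, 0, R7, (1,))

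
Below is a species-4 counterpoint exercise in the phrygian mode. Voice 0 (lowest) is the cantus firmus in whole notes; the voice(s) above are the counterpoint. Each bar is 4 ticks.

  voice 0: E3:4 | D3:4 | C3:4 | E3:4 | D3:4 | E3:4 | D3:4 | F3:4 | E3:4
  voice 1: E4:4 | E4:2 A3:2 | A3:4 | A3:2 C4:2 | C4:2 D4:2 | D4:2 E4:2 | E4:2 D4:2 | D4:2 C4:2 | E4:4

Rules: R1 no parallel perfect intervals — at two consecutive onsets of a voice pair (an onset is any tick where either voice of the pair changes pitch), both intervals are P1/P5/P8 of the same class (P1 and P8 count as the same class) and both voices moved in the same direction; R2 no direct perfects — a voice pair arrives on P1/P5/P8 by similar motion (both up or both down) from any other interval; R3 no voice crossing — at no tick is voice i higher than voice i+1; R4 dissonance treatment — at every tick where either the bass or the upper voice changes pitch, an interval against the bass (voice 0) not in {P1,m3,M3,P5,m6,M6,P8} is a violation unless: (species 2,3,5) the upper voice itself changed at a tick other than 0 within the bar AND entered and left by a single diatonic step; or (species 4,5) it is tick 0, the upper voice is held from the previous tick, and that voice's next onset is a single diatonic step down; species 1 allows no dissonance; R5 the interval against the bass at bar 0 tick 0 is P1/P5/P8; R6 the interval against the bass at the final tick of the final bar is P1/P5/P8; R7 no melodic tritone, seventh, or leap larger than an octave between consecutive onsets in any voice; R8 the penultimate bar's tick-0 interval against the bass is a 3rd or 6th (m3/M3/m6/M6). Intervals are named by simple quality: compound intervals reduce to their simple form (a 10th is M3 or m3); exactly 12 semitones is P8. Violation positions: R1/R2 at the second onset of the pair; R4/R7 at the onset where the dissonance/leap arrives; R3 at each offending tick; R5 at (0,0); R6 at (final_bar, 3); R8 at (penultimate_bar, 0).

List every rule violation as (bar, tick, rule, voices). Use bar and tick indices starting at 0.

(1, 0, R4, (0, 1))
(3, 0, R4, (0, 1))
(4, 0, R4, (0, 1))
(5, 0, R4, (0, 1))

bar 0: v0=E3 v1=E4 downbeat P8
bar 1: v0=D3 v1=E4 downbeat M2
bar 2: v0=C3 v1=A3 downbeat M6
bar 3: v0=E3 v1=A3 downbeat P4
bar 4: v0=D3 v1=C4 downbeat m7
bar 5: v0=E3 v1=D4 downbeat m7
bar 6: v0=D3 v1=E4 downbeat M2
bar 7: v0=F3 v1=D4 downbeat M6
bar 8: v0=E3 v1=E4 downbeat P8
  -> R4 @ bar 1 tick 0 v(0, 1): D3/E4 M2 untreated
  -> R4 @ bar 3 tick 0 v(0, 1): E3/A3 P4 untreated
  -> R4 @ bar 4 tick 0 v(0, 1): D3/C4 m7 untreated
  -> R4 @ bar 5 tick 0 v(0, 1): E3/D4 m7 untreated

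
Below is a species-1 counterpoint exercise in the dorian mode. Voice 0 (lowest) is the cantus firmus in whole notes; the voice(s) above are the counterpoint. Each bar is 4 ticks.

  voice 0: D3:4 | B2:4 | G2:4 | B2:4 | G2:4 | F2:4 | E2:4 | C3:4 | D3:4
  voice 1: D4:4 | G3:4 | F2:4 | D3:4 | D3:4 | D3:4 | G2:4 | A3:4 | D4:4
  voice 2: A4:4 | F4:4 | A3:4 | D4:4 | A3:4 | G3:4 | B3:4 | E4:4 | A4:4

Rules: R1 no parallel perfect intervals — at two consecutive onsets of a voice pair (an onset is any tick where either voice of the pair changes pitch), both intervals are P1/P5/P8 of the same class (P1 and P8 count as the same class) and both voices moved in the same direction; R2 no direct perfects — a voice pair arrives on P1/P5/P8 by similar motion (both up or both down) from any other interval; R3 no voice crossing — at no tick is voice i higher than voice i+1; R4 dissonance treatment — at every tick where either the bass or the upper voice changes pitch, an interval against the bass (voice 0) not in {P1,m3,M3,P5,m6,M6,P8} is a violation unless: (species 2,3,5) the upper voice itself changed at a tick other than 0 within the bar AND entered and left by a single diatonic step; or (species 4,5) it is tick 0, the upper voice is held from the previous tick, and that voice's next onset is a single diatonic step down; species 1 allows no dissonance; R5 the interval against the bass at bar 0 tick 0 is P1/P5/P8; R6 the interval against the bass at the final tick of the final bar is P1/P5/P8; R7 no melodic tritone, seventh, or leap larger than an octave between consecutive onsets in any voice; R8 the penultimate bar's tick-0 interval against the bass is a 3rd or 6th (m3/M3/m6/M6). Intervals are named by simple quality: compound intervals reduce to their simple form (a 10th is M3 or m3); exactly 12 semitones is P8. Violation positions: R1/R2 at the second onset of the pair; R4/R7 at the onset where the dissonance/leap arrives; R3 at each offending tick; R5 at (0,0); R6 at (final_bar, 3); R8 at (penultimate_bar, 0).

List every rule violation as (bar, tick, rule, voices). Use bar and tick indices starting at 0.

(1, 0, R4, (0, 2))
(2, 0, R3, (0, 1))
(2, 0, R4, (0, 1))
(2, 0, R4, (0, 2))
(2, 0, R7, (1,))
(2, 1, R3, (0, 1))
(2, 2, R3, (0, 1))
(2, 3, R3, (0, 1))
(3, 0, R2, (1, 2))
(4, 0, R4, (0, 2))
(5, 0, R4, (0, 2))
(7, 0, R2, (1, 2))
(7, 0, R7, (1,))
(8, 0, R1, (1, 2))
(8, 0, R2, (0, 1))
(8, 0, R2, (0, 2))

bar 0: v0=D3 v1=D4 v2=A4 downbeat P5
bar 1: v0=B2 v1=G3 v2=F4 downbeat TT
bar 2: v0=G2 v1=F2 v2=A3 downbeat M2
bar 3: v0=B2 v1=D3 v2=D4 downbeat m3
bar 4: v0=G2 v1=D3 v2=A3 downbeat M2
bar 5: v0=F2 v1=D3 v2=G3 downbeat M2
bar 6: v0=E2 v1=G2 v2=B3 downbeat P5
bar 7: v0=C3 v1=A3 v2=E4 downbeat M3
bar 8: v0=D3 v1=D4 v2=A4 downbeat P5
  -> R4 @ bar 1 tick 0 v(0, 2): B2/F4 TT untreated
  -> R3 @ bar 2 tick 0 v(0, 1): G2 above F2
  -> R4 @ bar 2 tick 0 v(0, 1): G2/F2 M2 untreated
  -> R4 @ bar 2 tick 0 v(0, 2): G2/A3 M2 untreated
  -> R7 @ bar 2 tick 0 v(1,): G3->F2 leap 14st
  -> R3 @ bar 2 tick 1 v(0, 1): G2 above F2
  -> R3 @ bar 2 tick 2 v(0, 1): G2 above F2
  -> R3 @ bar 2 tick 3 v(0, 1): G2 above F2
  -> R2 @ bar 3 tick 0 v(1, 2): F2/A3 M3 -> D3/D4 P8 similar
  -> R4 @ bar 4 tick 0 v(0, 2): G2/A3 M2 untreated
  -> R4 @ bar 5 tick 0 v(0, 2): F2/G3 M2 untreated
  -> R2 @ bar 7 tick 0 v(1, 2): G2/B3 M3 -> A3/E4 P5 similar
  -> R7 @ bar 7 tick 0 v(1,): G2->A3 leap 14st
  -> R1 @ bar 8 tick 0 v(1, 2): A3/E4 P5 -> D4/A4 P5 similar
  -> R2 @ bar 8 tick 0 v(0, 1): C3/A3 M6 -> D3/D4 P8 similar
  -> R2 @ bar 8 tick 0 v(0, 2): C3/E4 M3 -> D3/A4 P5 similar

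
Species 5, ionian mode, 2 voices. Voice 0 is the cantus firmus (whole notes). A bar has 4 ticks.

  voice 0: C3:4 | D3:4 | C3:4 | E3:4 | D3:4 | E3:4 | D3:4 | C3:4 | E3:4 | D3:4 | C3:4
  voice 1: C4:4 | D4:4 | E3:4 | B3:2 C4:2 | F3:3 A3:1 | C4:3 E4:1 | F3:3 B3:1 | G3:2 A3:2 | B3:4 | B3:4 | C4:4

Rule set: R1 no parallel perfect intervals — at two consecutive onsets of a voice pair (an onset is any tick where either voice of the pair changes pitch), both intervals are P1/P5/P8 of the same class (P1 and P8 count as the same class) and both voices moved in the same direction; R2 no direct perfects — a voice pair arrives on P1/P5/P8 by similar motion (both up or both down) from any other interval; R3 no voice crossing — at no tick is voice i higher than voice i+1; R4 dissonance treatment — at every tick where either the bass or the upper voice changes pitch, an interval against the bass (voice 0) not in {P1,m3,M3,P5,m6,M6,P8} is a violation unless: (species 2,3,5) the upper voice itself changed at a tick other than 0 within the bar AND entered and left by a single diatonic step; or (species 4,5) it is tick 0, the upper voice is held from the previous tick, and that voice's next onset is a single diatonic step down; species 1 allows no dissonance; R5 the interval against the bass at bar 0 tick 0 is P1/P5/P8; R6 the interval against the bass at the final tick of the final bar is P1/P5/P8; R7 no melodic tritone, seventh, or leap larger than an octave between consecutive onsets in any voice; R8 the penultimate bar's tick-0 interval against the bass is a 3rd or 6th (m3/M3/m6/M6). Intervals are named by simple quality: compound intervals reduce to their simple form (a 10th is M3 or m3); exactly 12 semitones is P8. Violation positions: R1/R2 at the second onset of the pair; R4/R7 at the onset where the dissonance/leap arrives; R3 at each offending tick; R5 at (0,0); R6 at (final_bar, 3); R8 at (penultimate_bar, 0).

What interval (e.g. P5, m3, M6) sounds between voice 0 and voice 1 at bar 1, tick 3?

voice 0=D3 voice 1=D4 -> P8

P8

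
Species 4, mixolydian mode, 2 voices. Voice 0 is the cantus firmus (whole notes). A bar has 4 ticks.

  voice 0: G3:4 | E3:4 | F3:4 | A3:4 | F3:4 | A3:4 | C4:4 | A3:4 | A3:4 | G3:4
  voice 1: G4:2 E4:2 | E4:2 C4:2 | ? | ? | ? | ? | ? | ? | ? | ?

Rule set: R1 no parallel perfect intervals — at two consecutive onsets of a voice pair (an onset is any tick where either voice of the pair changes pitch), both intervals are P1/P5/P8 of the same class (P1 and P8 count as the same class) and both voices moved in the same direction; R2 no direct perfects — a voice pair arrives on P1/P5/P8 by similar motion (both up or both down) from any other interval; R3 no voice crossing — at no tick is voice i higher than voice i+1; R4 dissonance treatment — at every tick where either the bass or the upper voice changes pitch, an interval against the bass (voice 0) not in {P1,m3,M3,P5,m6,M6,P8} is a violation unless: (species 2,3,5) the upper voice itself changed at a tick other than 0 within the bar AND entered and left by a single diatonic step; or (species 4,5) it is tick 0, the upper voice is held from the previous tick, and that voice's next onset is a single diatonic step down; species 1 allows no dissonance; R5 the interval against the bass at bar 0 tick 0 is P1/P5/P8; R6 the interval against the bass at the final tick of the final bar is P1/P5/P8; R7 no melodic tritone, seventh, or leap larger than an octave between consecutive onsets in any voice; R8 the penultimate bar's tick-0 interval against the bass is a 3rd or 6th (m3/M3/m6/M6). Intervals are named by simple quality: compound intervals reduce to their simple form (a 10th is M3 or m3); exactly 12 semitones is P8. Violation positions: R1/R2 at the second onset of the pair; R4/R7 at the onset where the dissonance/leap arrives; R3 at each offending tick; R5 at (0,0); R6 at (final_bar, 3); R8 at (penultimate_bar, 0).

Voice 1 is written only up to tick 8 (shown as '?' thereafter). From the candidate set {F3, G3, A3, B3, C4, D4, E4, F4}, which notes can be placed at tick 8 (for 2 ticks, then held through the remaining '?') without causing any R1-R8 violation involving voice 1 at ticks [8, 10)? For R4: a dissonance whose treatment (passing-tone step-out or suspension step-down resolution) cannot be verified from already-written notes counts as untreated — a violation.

{A3, C4, D4, F3}

F3: legal
G3: violates R4
A3: legal
B3: violates R4
C4: legal
D4: legal
E4: violates R4
F4: violates R2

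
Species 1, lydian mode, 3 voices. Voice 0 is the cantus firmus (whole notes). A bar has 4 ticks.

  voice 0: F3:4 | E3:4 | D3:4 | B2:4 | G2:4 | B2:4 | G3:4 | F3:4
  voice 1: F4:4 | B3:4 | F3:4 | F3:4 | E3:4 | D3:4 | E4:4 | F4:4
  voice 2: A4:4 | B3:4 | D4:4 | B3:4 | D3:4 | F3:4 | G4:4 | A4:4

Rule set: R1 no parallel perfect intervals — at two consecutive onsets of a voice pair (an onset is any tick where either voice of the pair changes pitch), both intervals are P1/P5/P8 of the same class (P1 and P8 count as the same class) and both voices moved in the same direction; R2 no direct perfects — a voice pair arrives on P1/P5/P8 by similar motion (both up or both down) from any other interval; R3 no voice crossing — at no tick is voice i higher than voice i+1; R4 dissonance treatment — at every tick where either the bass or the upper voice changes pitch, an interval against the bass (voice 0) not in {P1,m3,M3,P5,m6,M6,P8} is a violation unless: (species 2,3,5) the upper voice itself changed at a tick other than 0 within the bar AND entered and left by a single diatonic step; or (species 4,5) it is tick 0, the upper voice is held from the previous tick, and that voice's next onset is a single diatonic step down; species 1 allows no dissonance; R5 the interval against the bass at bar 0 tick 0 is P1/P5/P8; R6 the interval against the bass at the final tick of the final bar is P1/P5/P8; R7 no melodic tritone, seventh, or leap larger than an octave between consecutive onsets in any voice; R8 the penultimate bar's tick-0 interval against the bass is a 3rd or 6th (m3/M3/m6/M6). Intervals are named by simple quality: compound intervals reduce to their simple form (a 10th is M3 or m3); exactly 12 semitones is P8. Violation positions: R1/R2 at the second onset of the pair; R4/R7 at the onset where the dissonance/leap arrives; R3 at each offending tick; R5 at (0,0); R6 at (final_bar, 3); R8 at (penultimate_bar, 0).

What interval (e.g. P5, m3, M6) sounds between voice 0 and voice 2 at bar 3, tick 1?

voice 0=B2 voice 2=B3 -> P8

P8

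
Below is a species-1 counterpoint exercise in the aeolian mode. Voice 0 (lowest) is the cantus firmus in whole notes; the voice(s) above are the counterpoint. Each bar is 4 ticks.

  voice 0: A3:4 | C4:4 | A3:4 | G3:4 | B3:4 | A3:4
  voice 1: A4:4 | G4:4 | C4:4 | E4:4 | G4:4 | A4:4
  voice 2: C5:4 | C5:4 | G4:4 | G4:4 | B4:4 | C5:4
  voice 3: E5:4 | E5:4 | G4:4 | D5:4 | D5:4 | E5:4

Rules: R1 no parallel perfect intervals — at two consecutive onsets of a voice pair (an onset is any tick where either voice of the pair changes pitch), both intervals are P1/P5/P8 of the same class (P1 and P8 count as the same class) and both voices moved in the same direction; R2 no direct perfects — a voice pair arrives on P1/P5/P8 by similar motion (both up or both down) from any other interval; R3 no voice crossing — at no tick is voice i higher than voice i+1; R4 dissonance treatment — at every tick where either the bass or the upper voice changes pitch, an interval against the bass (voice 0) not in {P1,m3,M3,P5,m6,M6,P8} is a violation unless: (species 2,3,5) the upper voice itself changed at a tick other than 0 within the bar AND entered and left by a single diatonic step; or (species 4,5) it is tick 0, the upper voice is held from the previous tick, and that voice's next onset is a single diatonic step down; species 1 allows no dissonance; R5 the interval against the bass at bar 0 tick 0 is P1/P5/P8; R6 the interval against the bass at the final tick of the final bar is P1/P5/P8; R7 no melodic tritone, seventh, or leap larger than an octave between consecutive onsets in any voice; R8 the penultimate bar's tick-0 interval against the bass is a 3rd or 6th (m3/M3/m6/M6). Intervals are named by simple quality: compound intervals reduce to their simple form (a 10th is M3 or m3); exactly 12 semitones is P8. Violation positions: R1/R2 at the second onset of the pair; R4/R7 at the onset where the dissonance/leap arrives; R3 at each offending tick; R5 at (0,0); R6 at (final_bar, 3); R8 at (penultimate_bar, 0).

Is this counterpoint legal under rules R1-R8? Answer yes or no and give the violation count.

No (10 violations)

bar 0: v0=A3 v1=A4 v2=C5 v3=E5 (P5)
bar 1: v0=C4 v1=G4 v2=C5 v3=E5 (M3)
bar 2: v0=A3 v1=C4 v2=G4 v3=G4 (m7)
bar 3: v0=G3 v1=E4 v2=G4 v3=D5 (P5)
bar 4: v0=B3 v1=G4 v2=B4 v3=D5 (m3)
bar 5: v0=A3 v1=A4 v2=C5 v3=E5 (P5)
  R5 @ bar0.0: opens on m3
  R2 @ bar2.0: G4/C5 P4 -> C4/G4 P5 similar
  R2 @ bar2.0: G4/E5 M6 -> C4/G4 P5 similar
  R2 @ bar2.0: C5/E5 M3 -> G4/G4 P1 similar
  R4 @ bar2.0: A3/G4 m7 untreated
  R4 @ bar2.0: A3/G4 m7 untreated
  R1 @ bar4.0: G3/G4 P8 -> B3/B4 P8 similar
  R8 @ bar4.0: penult P8 not 3rd/6th
  R1 @ bar5.0: G4/D5 P5 -> A4/E5 P5 similar
  R6 @ bar5.3: closes on m3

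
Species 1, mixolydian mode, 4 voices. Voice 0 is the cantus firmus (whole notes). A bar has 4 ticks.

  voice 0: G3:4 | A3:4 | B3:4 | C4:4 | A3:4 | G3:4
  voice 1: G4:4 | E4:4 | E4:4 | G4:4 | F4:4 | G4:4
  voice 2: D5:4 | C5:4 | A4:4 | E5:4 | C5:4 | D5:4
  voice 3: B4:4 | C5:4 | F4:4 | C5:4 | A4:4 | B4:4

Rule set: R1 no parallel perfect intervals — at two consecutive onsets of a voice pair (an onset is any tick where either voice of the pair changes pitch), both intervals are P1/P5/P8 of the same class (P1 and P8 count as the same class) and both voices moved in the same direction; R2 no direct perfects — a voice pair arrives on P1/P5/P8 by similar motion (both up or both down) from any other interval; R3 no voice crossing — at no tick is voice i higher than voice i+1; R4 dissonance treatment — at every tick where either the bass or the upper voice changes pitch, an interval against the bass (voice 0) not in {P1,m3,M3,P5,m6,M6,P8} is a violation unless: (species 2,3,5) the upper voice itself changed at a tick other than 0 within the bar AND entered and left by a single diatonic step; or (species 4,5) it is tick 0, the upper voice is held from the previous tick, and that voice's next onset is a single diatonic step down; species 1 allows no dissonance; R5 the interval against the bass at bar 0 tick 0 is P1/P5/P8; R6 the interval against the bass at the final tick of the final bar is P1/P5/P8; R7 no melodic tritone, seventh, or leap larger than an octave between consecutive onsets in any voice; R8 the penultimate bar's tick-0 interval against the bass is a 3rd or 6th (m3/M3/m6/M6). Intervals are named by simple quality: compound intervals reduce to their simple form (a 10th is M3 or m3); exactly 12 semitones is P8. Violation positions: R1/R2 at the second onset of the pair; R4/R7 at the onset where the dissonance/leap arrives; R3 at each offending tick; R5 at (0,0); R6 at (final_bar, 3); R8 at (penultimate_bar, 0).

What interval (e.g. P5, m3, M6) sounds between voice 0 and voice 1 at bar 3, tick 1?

P5

voice 0=C4 voice 1=G4 -> P5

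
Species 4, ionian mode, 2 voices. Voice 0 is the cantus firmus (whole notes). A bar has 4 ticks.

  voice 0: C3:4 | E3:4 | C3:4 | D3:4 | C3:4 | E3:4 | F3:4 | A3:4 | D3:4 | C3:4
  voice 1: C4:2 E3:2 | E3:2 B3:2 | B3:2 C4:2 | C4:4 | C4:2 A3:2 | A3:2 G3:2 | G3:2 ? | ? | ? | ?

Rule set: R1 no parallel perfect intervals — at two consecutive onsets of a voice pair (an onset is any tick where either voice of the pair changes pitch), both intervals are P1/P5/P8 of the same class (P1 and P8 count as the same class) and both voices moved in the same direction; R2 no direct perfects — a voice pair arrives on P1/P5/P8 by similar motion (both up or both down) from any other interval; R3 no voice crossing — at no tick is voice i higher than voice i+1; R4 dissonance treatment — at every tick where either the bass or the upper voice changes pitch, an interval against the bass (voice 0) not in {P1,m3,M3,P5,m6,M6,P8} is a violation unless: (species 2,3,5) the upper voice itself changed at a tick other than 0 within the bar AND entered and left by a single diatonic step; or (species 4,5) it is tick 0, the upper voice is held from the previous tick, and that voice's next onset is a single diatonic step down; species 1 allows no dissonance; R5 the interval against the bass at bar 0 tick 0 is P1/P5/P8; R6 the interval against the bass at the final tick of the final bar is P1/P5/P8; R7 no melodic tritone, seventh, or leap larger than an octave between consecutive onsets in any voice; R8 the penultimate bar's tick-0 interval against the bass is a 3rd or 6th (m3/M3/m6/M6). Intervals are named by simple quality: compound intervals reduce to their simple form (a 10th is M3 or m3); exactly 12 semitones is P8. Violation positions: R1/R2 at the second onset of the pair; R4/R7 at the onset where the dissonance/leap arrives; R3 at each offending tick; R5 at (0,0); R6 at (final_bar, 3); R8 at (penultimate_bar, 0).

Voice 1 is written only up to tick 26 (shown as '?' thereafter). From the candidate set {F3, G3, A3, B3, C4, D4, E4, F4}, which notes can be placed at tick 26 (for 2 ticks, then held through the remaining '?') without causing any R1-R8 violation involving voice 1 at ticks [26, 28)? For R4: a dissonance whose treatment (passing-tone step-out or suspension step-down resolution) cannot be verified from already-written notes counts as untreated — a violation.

F3: legal
G3: legal
A3: legal
B3: violates R4
C4: legal
D4: legal
E4: violates R4
F4: violates R7

{A3, C4, D4, F3, G3}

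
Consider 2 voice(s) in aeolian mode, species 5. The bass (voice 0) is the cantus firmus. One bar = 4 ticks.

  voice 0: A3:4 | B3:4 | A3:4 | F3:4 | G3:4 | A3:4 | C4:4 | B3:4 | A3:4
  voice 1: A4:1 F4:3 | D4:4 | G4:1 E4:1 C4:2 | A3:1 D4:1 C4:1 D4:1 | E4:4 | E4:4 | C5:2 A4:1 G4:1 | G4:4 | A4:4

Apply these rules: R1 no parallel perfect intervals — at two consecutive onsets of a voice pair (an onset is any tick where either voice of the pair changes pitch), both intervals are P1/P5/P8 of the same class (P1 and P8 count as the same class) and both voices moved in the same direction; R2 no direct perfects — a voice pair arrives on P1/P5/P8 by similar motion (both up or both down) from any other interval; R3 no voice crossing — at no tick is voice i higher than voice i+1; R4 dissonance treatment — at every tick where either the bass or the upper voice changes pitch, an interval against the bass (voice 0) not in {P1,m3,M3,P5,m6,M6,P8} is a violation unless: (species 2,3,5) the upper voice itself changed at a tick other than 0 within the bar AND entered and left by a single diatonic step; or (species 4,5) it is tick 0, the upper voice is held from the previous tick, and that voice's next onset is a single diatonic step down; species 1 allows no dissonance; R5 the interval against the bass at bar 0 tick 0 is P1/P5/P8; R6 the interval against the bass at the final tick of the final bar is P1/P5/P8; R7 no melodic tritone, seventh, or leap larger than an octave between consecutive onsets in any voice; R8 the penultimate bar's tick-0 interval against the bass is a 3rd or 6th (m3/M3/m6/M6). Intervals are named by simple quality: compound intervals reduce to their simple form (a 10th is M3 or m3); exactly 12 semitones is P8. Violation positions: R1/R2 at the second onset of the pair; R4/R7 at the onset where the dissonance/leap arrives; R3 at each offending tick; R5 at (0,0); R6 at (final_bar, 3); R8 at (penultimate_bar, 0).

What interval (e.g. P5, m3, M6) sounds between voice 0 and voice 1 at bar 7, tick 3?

m6

voice 0=B3 voice 1=G4 -> m6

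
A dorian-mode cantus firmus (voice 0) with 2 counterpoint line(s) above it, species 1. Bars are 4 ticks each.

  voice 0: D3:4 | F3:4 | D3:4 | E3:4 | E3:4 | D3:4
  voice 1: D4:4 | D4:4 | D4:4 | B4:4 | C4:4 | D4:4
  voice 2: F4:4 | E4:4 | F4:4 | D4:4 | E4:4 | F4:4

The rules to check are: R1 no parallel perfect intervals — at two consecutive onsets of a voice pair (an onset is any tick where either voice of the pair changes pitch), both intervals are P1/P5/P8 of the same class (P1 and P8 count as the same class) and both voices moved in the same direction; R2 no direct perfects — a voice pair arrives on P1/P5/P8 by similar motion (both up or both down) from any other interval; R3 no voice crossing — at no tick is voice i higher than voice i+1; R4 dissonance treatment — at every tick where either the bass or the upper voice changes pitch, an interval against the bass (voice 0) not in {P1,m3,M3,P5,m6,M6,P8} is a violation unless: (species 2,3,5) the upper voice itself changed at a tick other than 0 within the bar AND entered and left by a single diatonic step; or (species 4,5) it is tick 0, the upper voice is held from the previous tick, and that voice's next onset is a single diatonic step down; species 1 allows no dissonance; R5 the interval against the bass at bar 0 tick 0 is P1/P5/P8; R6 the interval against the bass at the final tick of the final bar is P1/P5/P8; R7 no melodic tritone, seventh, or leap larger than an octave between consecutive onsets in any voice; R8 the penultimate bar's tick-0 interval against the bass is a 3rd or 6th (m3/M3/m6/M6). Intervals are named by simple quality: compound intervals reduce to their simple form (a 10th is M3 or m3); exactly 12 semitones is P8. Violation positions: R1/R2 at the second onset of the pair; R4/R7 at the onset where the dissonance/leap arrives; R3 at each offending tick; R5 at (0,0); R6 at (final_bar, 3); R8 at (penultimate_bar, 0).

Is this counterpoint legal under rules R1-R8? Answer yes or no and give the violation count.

bar 0: v0=D3 v1=D4 v2=F4 (m3)
bar 1: v0=F3 v1=D4 v2=E4 (M7)
bar 2: v0=D3 v1=D4 v2=F4 (m3)
bar 3: v0=E3 v1=B4 v2=D4 (m7)
bar 4: v0=E3 v1=C4 v2=E4 (P8)
bar 5: v0=D3 v1=D4 v2=F4 (m3)
  R5 @ bar0.0: opens on m3
  R4 @ bar1.0: F3/E4 M7 untreated
  R2 @ bar3.0: D3/D4 P8 -> E3/B4 P5 similar
  R3 @ bar3.0: B4 above D4
  R4 @ bar3.0: E3/D4 m7 untreated
  R3 @ bar3.1: B4 above D4
  R3 @ bar3.2: B4 above D4
  R3 @ bar3.3: B4 above D4
  R7 @ bar4.0: B4->C4 leap 11st
  R8 @ bar4.0: penult P8 not 3rd/6th
  R6 @ bar5.3: closes on m3

No (11 violations)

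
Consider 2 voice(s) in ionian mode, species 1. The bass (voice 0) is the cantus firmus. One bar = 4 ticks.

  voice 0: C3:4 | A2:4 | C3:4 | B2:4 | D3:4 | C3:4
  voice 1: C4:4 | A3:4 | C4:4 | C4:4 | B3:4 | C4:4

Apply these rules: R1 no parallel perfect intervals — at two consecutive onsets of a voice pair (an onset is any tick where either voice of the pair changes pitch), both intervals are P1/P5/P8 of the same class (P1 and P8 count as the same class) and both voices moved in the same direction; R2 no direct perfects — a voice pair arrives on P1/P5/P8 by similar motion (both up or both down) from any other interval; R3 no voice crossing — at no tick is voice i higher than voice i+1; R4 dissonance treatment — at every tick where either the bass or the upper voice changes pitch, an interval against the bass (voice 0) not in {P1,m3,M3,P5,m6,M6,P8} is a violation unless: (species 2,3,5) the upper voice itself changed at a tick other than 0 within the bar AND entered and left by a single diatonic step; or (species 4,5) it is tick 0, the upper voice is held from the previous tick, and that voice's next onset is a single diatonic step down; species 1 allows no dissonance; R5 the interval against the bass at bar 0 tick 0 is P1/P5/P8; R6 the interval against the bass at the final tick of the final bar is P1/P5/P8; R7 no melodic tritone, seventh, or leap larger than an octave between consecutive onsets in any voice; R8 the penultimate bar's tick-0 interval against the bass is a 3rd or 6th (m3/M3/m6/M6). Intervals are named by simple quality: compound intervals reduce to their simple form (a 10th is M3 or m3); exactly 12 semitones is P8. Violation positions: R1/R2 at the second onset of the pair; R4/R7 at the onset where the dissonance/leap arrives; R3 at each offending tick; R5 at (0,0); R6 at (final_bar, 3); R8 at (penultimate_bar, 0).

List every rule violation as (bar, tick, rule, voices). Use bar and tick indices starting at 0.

bar 0: v0=C3 v1=C4 downbeat P8
bar 1: v0=A2 v1=A3 downbeat P8
bar 2: v0=C3 v1=C4 downbeat P8
bar 3: v0=B2 v1=C4 downbeat m2
bar 4: v0=D3 v1=B3 downbeat M6
bar 5: v0=C3 v1=C4 downbeat P8
  -> R1 @ bar 1 tick 0 v(0, 1): C3/C4 P8 -> A2/A3 P8 similar
  -> R1 @ bar 2 tick 0 v(0, 1): A2/A3 P8 -> C3/C4 P8 similar
  -> R4 @ bar 3 tick 0 v(0, 1): B2/C4 m2 untreated

(1, 0, R1, (0, 1))
(2, 0, R1, (0, 1))
(3, 0, R4, (0, 1))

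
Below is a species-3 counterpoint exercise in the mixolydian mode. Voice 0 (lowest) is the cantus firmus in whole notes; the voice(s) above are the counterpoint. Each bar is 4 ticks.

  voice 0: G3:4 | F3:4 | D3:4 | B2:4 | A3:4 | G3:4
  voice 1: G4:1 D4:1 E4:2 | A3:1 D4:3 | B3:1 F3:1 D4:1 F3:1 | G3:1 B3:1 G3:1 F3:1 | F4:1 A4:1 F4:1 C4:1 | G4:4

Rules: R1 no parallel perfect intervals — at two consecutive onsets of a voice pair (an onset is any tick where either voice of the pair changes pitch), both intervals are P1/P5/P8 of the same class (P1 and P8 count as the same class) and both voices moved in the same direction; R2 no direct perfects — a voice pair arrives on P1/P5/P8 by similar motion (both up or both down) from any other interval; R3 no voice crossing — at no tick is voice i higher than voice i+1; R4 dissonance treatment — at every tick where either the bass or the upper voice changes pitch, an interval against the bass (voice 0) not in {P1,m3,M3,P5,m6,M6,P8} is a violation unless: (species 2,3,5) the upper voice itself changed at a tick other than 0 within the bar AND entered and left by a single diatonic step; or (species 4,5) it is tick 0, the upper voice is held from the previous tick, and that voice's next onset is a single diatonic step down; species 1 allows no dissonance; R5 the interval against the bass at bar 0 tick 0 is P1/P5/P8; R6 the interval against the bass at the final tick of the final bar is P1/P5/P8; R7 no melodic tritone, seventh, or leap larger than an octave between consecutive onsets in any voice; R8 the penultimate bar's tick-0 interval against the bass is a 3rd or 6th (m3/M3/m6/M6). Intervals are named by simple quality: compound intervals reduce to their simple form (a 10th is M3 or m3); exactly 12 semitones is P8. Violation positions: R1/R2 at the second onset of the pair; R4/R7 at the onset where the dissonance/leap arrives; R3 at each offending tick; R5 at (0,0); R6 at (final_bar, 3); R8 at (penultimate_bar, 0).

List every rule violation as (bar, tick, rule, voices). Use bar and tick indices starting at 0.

bar 0: v0=G3 v1=G4 downbeat P8
bar 1: v0=F3 v1=A3 downbeat M3
bar 2: v0=D3 v1=B3 downbeat M6
bar 3: v0=B2 v1=G3 downbeat m6
bar 4: v0=A3 v1=F4 downbeat m6
bar 5: v0=G3 v1=G4 downbeat P8
  -> R7 @ bar 2 tick 1 v(1,): B3->F3 leap 6st
  -> R4 @ bar 3 tick 3 v(0, 1): B2/F3 TT untreated
  -> R7 @ bar 4 tick 0 v(0,): B2->A3 leap 10st

(2, 1, R7, (1,))
(3, 3, R4, (0, 1))
(4, 0, R7, (0,))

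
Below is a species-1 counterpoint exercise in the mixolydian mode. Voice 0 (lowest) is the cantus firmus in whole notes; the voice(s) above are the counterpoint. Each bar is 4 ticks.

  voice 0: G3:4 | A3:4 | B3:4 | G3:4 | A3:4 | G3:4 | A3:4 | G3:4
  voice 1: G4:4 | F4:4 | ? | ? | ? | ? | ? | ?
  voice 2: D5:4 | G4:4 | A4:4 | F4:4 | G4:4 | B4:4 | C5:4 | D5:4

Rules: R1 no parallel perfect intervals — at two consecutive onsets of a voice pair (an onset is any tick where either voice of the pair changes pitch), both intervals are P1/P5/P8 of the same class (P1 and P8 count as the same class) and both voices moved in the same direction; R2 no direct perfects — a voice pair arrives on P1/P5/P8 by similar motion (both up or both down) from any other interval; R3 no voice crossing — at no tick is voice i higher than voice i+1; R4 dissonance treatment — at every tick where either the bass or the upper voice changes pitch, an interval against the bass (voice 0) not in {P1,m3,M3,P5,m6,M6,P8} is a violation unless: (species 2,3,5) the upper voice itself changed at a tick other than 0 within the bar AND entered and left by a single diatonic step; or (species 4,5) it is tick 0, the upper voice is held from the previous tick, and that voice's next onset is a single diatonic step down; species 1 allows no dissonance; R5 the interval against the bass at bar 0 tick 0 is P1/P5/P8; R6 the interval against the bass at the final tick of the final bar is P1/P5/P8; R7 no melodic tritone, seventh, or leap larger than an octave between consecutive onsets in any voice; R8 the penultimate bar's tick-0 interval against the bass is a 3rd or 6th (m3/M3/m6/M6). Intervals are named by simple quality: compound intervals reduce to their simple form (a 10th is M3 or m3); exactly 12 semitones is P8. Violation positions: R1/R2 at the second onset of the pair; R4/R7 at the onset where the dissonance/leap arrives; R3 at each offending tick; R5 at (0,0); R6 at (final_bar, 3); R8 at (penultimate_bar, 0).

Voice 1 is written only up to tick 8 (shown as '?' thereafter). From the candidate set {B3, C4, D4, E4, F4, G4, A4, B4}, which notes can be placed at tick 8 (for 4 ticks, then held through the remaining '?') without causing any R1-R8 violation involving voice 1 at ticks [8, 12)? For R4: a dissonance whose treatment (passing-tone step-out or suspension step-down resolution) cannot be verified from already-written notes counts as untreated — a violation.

{D4, G4}

B3: violates R7
C4: violates R4
D4: legal
E4: violates R4
F4: violates R4
G4: legal
A4: violates R2,R4
B4: violates R2,R3,R7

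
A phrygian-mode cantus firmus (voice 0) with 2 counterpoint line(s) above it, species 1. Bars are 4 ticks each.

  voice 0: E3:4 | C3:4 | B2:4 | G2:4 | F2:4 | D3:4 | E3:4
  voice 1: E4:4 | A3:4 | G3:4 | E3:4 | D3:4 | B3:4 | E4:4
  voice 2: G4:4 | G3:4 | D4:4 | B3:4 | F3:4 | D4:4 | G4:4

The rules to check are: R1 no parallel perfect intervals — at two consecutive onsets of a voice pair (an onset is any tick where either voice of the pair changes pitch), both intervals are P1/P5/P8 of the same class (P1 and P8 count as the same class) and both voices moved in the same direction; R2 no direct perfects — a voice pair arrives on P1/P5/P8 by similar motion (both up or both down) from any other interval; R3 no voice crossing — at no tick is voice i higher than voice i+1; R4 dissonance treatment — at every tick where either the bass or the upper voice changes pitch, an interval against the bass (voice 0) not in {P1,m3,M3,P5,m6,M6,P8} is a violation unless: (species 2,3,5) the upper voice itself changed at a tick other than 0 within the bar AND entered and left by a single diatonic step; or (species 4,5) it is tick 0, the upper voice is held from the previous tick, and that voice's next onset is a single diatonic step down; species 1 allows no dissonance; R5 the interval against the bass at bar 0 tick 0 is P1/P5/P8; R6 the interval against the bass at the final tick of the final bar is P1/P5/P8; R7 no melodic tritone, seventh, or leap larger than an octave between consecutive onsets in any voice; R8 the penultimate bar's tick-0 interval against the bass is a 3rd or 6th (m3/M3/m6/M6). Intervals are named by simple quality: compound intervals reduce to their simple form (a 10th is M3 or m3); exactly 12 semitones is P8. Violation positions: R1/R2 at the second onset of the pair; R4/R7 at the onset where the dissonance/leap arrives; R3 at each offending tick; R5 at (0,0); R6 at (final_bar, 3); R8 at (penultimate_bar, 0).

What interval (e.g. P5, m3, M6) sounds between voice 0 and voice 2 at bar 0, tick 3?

m3

voice 0=E3 voice 2=G4 -> m3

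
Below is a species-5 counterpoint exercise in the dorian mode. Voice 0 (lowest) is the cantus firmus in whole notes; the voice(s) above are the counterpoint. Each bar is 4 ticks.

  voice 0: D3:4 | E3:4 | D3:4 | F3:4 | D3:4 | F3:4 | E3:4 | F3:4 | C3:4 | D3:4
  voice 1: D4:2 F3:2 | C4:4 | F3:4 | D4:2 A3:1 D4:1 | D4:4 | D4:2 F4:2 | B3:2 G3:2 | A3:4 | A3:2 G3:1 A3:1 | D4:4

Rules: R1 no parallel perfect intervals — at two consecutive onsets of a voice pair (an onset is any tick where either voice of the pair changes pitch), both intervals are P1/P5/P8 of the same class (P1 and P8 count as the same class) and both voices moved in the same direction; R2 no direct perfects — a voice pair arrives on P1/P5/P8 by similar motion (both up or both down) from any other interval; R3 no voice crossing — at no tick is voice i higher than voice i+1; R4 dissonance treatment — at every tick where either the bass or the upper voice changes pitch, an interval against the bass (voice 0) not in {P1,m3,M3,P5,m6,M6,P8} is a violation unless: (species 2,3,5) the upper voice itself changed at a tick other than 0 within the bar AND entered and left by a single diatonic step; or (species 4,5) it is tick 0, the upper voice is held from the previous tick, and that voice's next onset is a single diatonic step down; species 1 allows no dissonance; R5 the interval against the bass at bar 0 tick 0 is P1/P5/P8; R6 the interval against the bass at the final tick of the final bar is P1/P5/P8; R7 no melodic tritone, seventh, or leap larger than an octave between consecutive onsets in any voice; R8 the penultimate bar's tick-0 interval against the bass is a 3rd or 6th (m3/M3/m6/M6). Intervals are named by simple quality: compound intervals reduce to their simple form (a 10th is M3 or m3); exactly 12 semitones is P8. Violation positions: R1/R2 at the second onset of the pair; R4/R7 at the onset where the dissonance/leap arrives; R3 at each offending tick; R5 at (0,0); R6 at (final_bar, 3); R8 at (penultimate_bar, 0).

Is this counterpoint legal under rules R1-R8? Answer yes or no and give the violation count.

No (3 violations)

bar 0: v0=D3 v1=D4 (P8)
bar 1: v0=E3 v1=C4 (m6)
bar 2: v0=D3 v1=F3 (m3)
bar 3: v0=F3 v1=D4 (M6)
bar 4: v0=D3 v1=D4 (P8)
bar 5: v0=F3 v1=D4 (M6)
bar 6: v0=E3 v1=B3 (P5)
bar 7: v0=F3 v1=A3 (M3)
bar 8: v0=C3 v1=A3 (M6)
bar 9: v0=D3 v1=D4 (P8)
  R2 @ bar6.0: F3/F4 P8 -> E3/B3 P5 similar
  R7 @ bar6.0: F4->B3 leap 6st
  R2 @ bar9.0: C3/A3 M6 -> D3/D4 P8 similar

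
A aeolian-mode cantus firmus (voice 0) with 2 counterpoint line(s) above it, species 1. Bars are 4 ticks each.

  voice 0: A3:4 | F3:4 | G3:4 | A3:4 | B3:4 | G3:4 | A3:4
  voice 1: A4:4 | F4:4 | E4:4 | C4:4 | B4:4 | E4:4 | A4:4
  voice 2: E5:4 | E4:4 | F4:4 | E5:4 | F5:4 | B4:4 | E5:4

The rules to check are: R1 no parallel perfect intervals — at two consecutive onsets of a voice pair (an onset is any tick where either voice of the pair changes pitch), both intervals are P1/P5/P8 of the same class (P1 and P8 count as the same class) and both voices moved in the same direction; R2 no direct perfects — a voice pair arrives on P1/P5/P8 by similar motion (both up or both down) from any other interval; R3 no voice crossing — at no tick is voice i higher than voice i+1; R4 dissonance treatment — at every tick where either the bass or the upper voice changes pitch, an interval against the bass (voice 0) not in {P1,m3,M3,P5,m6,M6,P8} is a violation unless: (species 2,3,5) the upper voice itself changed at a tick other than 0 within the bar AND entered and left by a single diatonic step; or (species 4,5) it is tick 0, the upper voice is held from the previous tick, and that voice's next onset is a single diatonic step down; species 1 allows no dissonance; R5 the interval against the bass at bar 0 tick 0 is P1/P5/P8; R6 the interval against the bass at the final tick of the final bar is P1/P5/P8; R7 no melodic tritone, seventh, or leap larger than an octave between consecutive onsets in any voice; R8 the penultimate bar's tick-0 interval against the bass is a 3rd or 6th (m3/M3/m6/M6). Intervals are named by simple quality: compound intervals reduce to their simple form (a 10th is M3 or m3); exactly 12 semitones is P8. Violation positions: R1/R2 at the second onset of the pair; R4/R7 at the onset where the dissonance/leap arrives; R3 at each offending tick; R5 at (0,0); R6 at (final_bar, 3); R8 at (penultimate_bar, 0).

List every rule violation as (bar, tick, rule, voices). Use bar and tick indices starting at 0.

bar 0: v0=A3 v1=A4 v2=E5 downbeat P5
bar 1: v0=F3 v1=F4 v2=E4 downbeat M7
bar 2: v0=G3 v1=E4 v2=F4 downbeat m7
bar 3: v0=A3 v1=C4 v2=E5 downbeat P5
bar 4: v0=B3 v1=B4 v2=F5 downbeat TT
bar 5: v0=G3 v1=E4 v2=B4 downbeat M3
bar 6: v0=A3 v1=A4 v2=E5 downbeat P5
  -> R1 @ bar 1 tick 0 v(0, 1): A3/A4 P8 -> F3/F4 P8 similar
  -> R3 @ bar 1 tick 0 v(1, 2): F4 above E4
  -> R4 @ bar 1 tick 0 v(0, 2): F3/E4 M7 untreated
  -> R3 @ bar 1 tick 1 v(1, 2): F4 above E4
  -> R3 @ bar 1 tick 2 v(1, 2): F4 above E4
  -> R3 @ bar 1 tick 3 v(1, 2): F4 above E4
  -> R4 @ bar 2 tick 0 v(0, 2): G3/F4 m7 untreated
  -> R2 @ bar 3 tick 0 v(0, 2): G3/F4 m7 -> A3/E5 P5 similar
  -> R7 @ bar 3 tick 0 v(2,): F4->E5 leap 11st
  -> R2 @ bar 4 tick 0 v(0, 1): A3/C4 m3 -> B3/B4 P8 similar
  -> R4 @ bar 4 tick 0 v(0, 2): B3/F5 TT untreated
  -> R7 @ bar 4 tick 0 v(1,): C4->B4 leap 11st
  -> R2 @ bar 5 tick 0 v(1, 2): B4/F5 TT -> E4/B4 P5 similar
  -> R7 @ bar 5 tick 0 v(2,): F5->B4 leap 6st
  -> R1 @ bar 6 tick 0 v(1, 2): E4/B4 P5 -> A4/E5 P5 similar
  -> R2 @ bar 6 tick 0 v(0, 1): G3/E4 M6 -> A3/A4 P8 similar
  -> R2 @ bar 6 tick 0 v(0, 2): G3/B4 M3 -> A3/E5 P5 similar

(1, 0, R1, (0, 1))
(1, 0, R3, (1, 2))
(1, 0, R4, (0, 2))
(1, 1, R3, (1, 2))
(1, 2, R3, (1, 2))
(1, 3, R3, (1, 2))
(2, 0, R4, (0, 2))
(3, 0, R2, (0, 2))
(3, 0, R7, (2,))
(4, 0, R2, (0, 1))
(4, 0, R4, (0, 2))
(4, 0, R7, (1,))
(5, 0, R2, (1, 2))
(5, 0, R7, (2,))
(6, 0, R1, (1, 2))
(6, 0, R2, (0, 1))
(6, 0, R2, (0, 2))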